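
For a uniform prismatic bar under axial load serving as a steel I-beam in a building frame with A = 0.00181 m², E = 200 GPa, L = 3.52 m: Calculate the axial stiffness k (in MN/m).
Model: a uniform prismatic bar under axial load, so k = (A·E) / L.
Convert to SI units:
  E = 200 GPa = 2 × 10¹¹ Pa
Substitute:
  k = (0.00181 × (2 × 10¹¹)) / 3.52
  k = 1.028 × 10⁸ N/m
Convert: k = 1.028 × 10⁸ N/m = 102.8 MN/m
Final answer: k = 102.8 MN/m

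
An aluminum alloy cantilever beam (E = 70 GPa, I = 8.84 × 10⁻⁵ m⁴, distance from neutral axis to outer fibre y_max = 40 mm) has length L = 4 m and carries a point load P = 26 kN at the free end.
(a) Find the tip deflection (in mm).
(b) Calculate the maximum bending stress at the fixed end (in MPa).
(a) Tip deflection of a cantilever with an end point load: δ = P·L^3 / (3·E·I). Convert P = 26 kN = 26000 N, E = 70 GPa = 7 × 10¹⁰ Pa.
  δ = (26000 × 4^3) / (3 × (7 × 10¹⁰) × (8.84 × 10⁻⁵)) = 0.08964 m = 89.64 mm
(b) Maximum bending moment at the fixed end: M = P·L = 26000 × 4 = 104000 N·m. Convert y_max = 40 mm = 0.04 m.
  σ = M·y_max / I = (104000 × 0.04) / (8.84 × 10⁻⁵) = 4.706 × 10⁷ Pa = 47.06 MPa
Final answer: (a) δ = 89.64 mm, (b) σ = 47.06 MPa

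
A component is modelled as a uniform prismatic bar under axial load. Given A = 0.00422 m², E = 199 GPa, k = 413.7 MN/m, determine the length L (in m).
Model: a uniform prismatic bar under axial load, so k = (A·E) / L.
Solve for L: L = (A·E) / k.
Convert to SI units:
  E = 199 GPa = 1.99 × 10¹¹ Pa
  k = 413.7 MN/m = 4.137 × 10⁸ N/m
Substitute:
  L = (0.00422 × (1.99 × 10¹¹)) / (4.137 × 10⁸)
  L = 2.03 m
Final answer: L = 2.03 m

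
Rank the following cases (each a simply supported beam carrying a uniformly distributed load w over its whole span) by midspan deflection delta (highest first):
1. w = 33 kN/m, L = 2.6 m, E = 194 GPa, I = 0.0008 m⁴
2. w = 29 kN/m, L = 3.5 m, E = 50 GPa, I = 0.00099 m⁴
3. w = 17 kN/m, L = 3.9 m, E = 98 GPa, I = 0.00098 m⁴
Model: a simply supported beam carrying a uniformly distributed load w over its whole span, so delta = (5·w·L^4) / (384·E·I) (SI units).
  Case 1: delta = (5 × 33000 × 2.6^4) / (384 × (1.94 × 10¹¹) × 0.0008) = 0.0001265 m = 0.1265 mm
  Case 2: delta = (5 × 29000 × 3.5^4) / (384 × (5 × 10¹⁰) × 0.00099) = 0.001145 m = 1.145 mm
  Case 3: delta = (5 × 17000 × 3.9^4) / (384 × (9.8 × 10¹⁰) × 0.00098) = 0.0005332 m = 0.5332 mm
Ordering: 1.145 mm (case 2) > 0.5332 mm (case 3) > 0.1265 mm (case 1)
Final answer: 2, 3, 1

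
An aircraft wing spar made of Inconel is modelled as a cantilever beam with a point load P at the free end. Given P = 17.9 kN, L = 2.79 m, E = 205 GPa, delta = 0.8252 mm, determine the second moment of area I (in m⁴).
Model: a cantilever beam with a point load P at the free end, so delta = (P·L^3) / (3·E·I).
Solve for I: I = (P·L^3) / (3·delta·E).
Convert to SI units:
  P = 17.9 kN = 17900 N
  E = 205 GPa = 2.05 × 10¹¹ Pa
  delta = 0.8252 mm = 0.0008252 m
Substitute:
  I = (17900 × 2.79^3) / (3 × 0.0008252 × (2.05 × 10¹¹))
  I = 0.000766 m⁴
Final answer: I = 0.000766 m⁴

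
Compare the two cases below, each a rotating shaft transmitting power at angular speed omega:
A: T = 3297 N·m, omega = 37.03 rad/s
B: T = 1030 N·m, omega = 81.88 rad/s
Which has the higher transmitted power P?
Model: a rotating shaft transmitting power at angular speed omega, so P = T·omega (SI units).
  A: P = 3297 × 37.03 = 122100 W = 122.1 kW
  B: P = 1030 × 81.88 = 84340 W = 84.34 kW
122.1 kW > 84.34 kW, so A is larger.
Final answer: A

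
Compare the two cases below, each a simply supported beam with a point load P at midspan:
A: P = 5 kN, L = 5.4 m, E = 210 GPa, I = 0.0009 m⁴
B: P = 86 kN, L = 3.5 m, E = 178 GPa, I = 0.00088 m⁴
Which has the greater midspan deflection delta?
Model: a simply supported beam with a point load P at midspan, so delta = (P·L^3) / (48·E·I) (SI units).
  A: delta = (5000 × 5.4^3) / (48 × (2.1 × 10¹¹) × 0.0009) = 8.679 × 10⁻⁵ m = 0.08679 mm
  B: delta = (86000 × 3.5^3) / (48 × (1.78 × 10¹¹) × 0.00088) = 0.0004904 m = 0.4904 mm
0.4904 mm > 0.08679 mm, so B is larger.
Final answer: B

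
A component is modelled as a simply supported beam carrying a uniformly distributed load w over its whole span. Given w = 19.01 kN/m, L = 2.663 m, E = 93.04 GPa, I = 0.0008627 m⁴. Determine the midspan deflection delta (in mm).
Model: a simply supported beam carrying a uniformly distributed load w over its whole span, so delta = (5·w·L^4) / (384·E·I).
Convert to SI units:
  w = 19.01 kN/m = 19010 N/m
  E = 93.04 GPa = 9.304 × 10¹⁰ Pa
Substitute:
  delta = (5 × 19010 × 2.663^4) / (384 × (9.304 × 10¹⁰) × 0.0008627)
  delta = 0.0001551 m
Convert: delta = 0.0001551 m = 0.1551 mm
Final answer: delta = 0.1551 mm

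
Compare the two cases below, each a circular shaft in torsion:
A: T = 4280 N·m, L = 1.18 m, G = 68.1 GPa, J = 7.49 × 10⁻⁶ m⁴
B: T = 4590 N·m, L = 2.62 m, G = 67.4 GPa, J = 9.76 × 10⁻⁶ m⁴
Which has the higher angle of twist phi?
Model: a circular shaft in torsion, so phi = (T·L) / (G·J) (SI units).
  A: phi = (4280 × 1.18) / ((6.81 × 10¹⁰) × (7.49 × 10⁻⁶)) = 0.009901 rad = 0.5673°
  B: phi = (4590 × 2.62) / ((6.74 × 10¹⁰) × (9.76 × 10⁻⁶)) = 0.01828 rad = 1.047°
1.047° > 0.5673°, so B is larger.
Final answer: B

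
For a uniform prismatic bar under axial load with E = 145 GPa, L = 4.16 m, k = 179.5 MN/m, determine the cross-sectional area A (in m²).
Model: a uniform prismatic bar under axial load, so k = (A·E) / L.
Solve for A: A = (k·L) / E.
Convert to SI units:
  E = 145 GPa = 1.45 × 10¹¹ Pa
  k = 179.5 MN/m = 1.795 × 10⁸ N/m
Substitute:
  A = ((1.795 × 10⁸) × 4.16) / (1.45 × 10¹¹)
  A = 0.00515 m²
Final answer: A = 0.00515 m²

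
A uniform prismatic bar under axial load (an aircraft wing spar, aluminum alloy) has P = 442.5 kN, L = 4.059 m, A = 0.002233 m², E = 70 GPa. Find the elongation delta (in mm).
Model: a uniform prismatic bar under axial load, so delta = (P·L) / (A·E).
Convert to SI units:
  P = 442.5 kN = 442500 N
  E = 70 GPa = 7 × 10¹⁰ Pa
Substitute:
  delta = (442500 × 4.059) / (0.002233 × (7 × 10¹⁰))
  delta = 0.01149 m
Convert: delta = 0.01149 m = 11.49 mm
Final answer: delta = 11.49 mm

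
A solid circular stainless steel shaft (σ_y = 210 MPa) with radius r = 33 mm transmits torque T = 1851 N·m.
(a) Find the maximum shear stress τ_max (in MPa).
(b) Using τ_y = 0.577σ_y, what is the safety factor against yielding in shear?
(a) For a solid circular shaft, τ_max = T·r/J with J = π·r^4/2, i.e. τ_max = 2·T / (π·r^3). Convert r = 33 mm = 0.033 m.
  τ_max = (2 × 1851) / (π × 0.033^3) = 3.279 × 10⁷ Pa = 32.79 MPa
(b) τ_y = 0.577 × 210 = 121.17 MPa
  SF = τ_y/τ_max = 121.17 / 32.79 = 3.695
Final answer: (a) τ_max = 32.79 MPa, (b) SF = 3.695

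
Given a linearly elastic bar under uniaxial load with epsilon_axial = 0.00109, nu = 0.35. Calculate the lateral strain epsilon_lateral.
Model: a linearly elastic bar under uniaxial load, so epsilon_lateral = -nu·epsilon_axial.
Substitute:
  epsilon_lateral = -(0.35 × 0.00109)
  epsilon_lateral = -0.0003815
Final answer: epsilon_lateral = -0.0003815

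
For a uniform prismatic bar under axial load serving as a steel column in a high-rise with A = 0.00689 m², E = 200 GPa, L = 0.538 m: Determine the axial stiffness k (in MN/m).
Model: a uniform prismatic bar under axial load, so k = (A·E) / L.
Convert to SI units:
  E = 200 GPa = 2 × 10¹¹ Pa
Substitute:
  k = (0.00689 × (2 × 10¹¹)) / 0.538
  k = 2.561 × 10⁹ N/m
Convert: k = 2.561 × 10⁹ N/m = 2561 MN/m
Final answer: k = 2561 MN/m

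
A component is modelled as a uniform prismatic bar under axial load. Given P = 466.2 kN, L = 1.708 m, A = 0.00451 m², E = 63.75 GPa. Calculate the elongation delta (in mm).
Model: a uniform prismatic bar under axial load, so delta = (P·L) / (A·E).
Convert to SI units:
  P = 466.2 kN = 466200 N
  E = 63.75 GPa = 6.375 × 10¹⁰ Pa
Substitute:
  delta = (466200 × 1.708) / (0.00451 × (6.375 × 10¹⁰))
  delta = 0.00277 m
Convert: delta = 0.00277 m = 2.77 mm
Final answer: delta = 2.77 mm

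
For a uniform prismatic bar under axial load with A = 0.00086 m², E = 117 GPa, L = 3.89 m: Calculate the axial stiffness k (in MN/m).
Model: a uniform prismatic bar under axial load, so k = (A·E) / L.
Convert to SI units:
  E = 117 GPa = 1.17 × 10¹¹ Pa
Substitute:
  k = (0.00086 × (1.17 × 10¹¹)) / 3.89
  k = 2.587 × 10⁷ N/m
Convert: k = 2.587 × 10⁷ N/m = 25.87 MN/m
Final answer: k = 25.87 MN/m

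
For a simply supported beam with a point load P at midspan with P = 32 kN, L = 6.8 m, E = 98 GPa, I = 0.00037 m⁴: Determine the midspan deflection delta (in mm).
Model: a simply supported beam with a point load P at midspan, so delta = (P·L^3) / (48·E·I).
Convert to SI units:
  P = 32 kN = 32000 N
  E = 98 GPa = 9.8 × 10¹⁰ Pa
Substitute:
  delta = (32000 × 6.8^3) / (48 × (9.8 × 10¹⁰) × 0.00037)
  delta = 0.005781 m
Convert: delta = 0.005781 m = 5.781 mm
Final answer: delta = 5.781 mm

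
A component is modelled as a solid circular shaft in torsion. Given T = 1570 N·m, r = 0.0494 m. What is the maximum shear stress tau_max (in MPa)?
Model: a solid circular shaft in torsion, so tau_max = (2·T) / (π·r^3).
Substitute:
  tau_max = (2 × 1570) / (π × 0.0494^3)
  tau_max = 8.291 × 10⁶ Pa
Convert: tau_max = 8.291 × 10⁶ Pa = 8.291 MPa
Final answer: tau_max = 8.291 MPa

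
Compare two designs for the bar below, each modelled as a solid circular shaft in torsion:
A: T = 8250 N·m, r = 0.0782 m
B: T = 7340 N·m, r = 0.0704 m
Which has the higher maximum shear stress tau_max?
Model: a solid circular shaft in torsion, so tau_max = (2·T) / (π·r^3) (SI units).
  A: tau_max = (2 × 8250) / (π × 0.0782^3) = 1.098 × 10⁷ Pa = 10.98 MPa
  B: tau_max = (2 × 7340) / (π × 0.0704^3) = 1.339 × 10⁷ Pa = 13.39 MPa
13.39 MPa > 10.98 MPa, so B is larger.
Final answer: B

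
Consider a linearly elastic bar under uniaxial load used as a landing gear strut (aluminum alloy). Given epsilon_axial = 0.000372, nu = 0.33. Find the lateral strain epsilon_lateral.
Model: a linearly elastic bar under uniaxial load, so epsilon_lateral = -nu·epsilon_axial.
Substitute:
  epsilon_lateral = -(0.33 × 0.000372)
  epsilon_lateral = -0.0001228
Final answer: epsilon_lateral = -0.0001228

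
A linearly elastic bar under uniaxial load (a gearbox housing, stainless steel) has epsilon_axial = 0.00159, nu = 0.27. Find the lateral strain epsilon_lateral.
Model: a linearly elastic bar under uniaxial load, so epsilon_lateral = -nu·epsilon_axial.
Substitute:
  epsilon_lateral = -(0.27 × 0.00159)
  epsilon_lateral = -0.0004293
Final answer: epsilon_lateral = -0.0004293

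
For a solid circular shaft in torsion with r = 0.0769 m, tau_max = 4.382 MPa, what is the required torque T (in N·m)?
Model: a solid circular shaft in torsion, so tau_max = (2·T) / (π·r^3).
Solve for T: T = (π·tau_max·r^3) / 2.
Convert to SI units:
  tau_max = 4.382 MPa = 4.382 × 10⁶ Pa
Substitute:
  T = (π × (4.382 × 10⁶) × 0.0769^3) / 2
  T = 3130 N·m
Final answer: T = 3130 N·m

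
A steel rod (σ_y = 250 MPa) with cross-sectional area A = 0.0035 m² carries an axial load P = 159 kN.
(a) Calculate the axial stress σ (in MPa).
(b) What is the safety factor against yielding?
(a) Axial stress σ = P/A. Convert P = 159 kN = 159000 N.
  σ = 159000 / 0.0035 = 4.543 × 10⁷ Pa = 45.43 MPa
(b) Safety factor SF = σ_y/σ = 250 / 45.43 = 5.503
Final answer: (a) σ = 45.43 MPa, (b) SF = 5.503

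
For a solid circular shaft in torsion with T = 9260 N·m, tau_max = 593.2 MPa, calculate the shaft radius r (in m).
Model: a solid circular shaft in torsion, so tau_max = (2·T) / (π·r^3).
Solve for r: r = ((2·T) / (π·tau_max))^(1/3).
Convert to SI units:
  tau_max = 593.2 MPa = 5.932 × 10⁸ Pa
Substitute:
  r = ((2 × 9260) / (π × (5.932 × 10⁸)))^(1/3)
  r = 0.0215 m
Final answer: r = 0.0215 m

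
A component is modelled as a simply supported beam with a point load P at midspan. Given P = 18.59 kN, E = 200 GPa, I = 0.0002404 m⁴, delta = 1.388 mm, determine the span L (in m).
Model: a simply supported beam with a point load P at midspan, so delta = (P·L^3) / (48·E·I).
Solve for L: L = ((48·delta·E·I) / P)^(1/3).
Convert to SI units:
  P = 18.59 kN = 18590 N
  E = 200 GPa = 2 × 10¹¹ Pa
  delta = 1.388 mm = 0.001388 m
Substitute:
  L = ((48 × 0.001388 × (2 × 10¹¹) × 0.0002404) / 18590)^(1/3)
  L = 5.565 m
Final answer: L = 5.565 m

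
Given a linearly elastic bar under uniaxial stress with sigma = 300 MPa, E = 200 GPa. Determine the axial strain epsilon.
Model: a linearly elastic bar under uniaxial stress, so epsilon = sigma / E.
Convert to SI units:
  sigma = 300 MPa = 3 × 10⁸ Pa
  E = 200 GPa = 2 × 10¹¹ Pa
Substitute:
  epsilon = (3 × 10⁸) / (2 × 10¹¹)
  epsilon = 0.0015
Final answer: epsilon = 0.0015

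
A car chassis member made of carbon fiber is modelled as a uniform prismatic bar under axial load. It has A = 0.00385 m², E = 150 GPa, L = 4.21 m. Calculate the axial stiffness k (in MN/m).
Model: a uniform prismatic bar under axial load, so k = (A·E) / L.
Convert to SI units:
  E = 150 GPa = 1.5 × 10¹¹ Pa
Substitute:
  k = (0.00385 × (1.5 × 10¹¹)) / 4.21
  k = 1.372 × 10⁸ N/m
Convert: k = 1.372 × 10⁸ N/m = 137.2 MN/m
Final answer: k = 137.2 MN/m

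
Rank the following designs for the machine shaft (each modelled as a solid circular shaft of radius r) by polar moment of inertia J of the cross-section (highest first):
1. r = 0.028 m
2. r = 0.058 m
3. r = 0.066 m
Model: a solid circular shaft of radius r, so J = (π·r^4) / 2 (SI units).
  Case 1: J = (π × 0.028^4) / 2 = 9.655 × 10⁻⁷ m⁴
  Case 2: J = (π × 0.058^4) / 2 = 1.778 × 10⁻⁵ m⁴
  Case 3: J = (π × 0.066^4) / 2 = 2.981 × 10⁻⁵ m⁴
Ordering: 2.981 × 10⁻⁵ m⁴ (case 3) > 1.778 × 10⁻⁵ m⁴ (case 2) > 9.655 × 10⁻⁷ m⁴ (case 1)
Final answer: 3, 2, 1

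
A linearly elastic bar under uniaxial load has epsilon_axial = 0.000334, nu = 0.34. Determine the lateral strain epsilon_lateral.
Model: a linearly elastic bar under uniaxial load, so epsilon_lateral = -nu·epsilon_axial.
Substitute:
  epsilon_lateral = -(0.34 × 0.000334)
  epsilon_lateral = -0.0001136
Final answer: epsilon_lateral = -0.0001136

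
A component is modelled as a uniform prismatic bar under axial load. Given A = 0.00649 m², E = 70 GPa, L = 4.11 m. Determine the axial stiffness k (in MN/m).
Model: a uniform prismatic bar under axial load, so k = (A·E) / L.
Convert to SI units:
  E = 70 GPa = 7 × 10¹⁰ Pa
Substitute:
  k = (0.00649 × (7 × 10¹⁰)) / 4.11
  k = 1.105 × 10⁸ N/m
Convert: k = 1.105 × 10⁸ N/m = 110.5 MN/m
Final answer: k = 110.5 MN/m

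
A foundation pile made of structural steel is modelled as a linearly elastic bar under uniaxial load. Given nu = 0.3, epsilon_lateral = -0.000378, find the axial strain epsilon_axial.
Model: a linearly elastic bar under uniaxial load, so epsilon_lateral = -nu·epsilon_axial.
Solve for epsilon_axial: epsilon_axial = -epsilon_lateral / nu.
Substitute:
  epsilon_axial = -(-0.000378) / 0.3
  epsilon_axial = 0.00126
Final answer: epsilon_axial = 0.00126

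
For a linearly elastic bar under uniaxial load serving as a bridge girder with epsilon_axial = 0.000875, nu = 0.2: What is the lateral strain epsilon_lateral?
Model: a linearly elastic bar under uniaxial load, so epsilon_lateral = -nu·epsilon_axial.
Substitute:
  epsilon_lateral = -(0.2 × 0.000875)
  epsilon_lateral = -0.000175
Final answer: epsilon_lateral = -0.000175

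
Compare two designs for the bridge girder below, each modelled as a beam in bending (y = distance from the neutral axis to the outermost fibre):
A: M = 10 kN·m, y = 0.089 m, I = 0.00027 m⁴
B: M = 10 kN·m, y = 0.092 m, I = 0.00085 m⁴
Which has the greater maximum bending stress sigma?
Model: a beam in bending (y = distance from the neutral axis to the outermost fibre), so sigma = (M·y) / I (SI units).
  A: sigma = (10000 × 0.089) / 0.00027 = 3.296 × 10⁶ Pa = 3.296 MPa
  B: sigma = (10000 × 0.092) / 0.00085 = 1.082 × 10⁶ Pa = 1.082 MPa
3.296 MPa > 1.082 MPa, so A is larger.
Final answer: A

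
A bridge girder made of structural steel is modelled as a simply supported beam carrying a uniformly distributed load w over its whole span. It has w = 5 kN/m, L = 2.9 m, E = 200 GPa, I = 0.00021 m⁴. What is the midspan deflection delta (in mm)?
Model: a simply supported beam carrying a uniformly distributed load w over its whole span, so delta = (5·w·L^4) / (384·E·I).
Convert to SI units:
  w = 5 kN/m = 5000 N/m
  E = 200 GPa = 2 × 10¹¹ Pa
Substitute:
  delta = (5 × 5000 × 2.9^4) / (384 × (2 × 10¹¹) × 0.00021)
  delta = 0.0001096 m
Convert: delta = 0.0001096 m = 0.1096 mm
Final answer: delta = 0.1096 mm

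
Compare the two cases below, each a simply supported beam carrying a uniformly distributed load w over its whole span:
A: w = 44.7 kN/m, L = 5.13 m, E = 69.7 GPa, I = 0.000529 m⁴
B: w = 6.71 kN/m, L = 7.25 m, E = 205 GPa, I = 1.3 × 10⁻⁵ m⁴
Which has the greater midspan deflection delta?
Model: a simply supported beam carrying a uniformly distributed load w over its whole span, so delta = (5·w·L^4) / (384·E·I) (SI units).
  A: delta = (5 × 44700 × 5.13^4) / (384 × (6.97 × 10¹⁰) × 0.000529) = 0.01093 m = 10.93 mm
  B: delta = (5 × 6710 × 7.25^4) / (384 × (2.05 × 10¹¹) × (1.3 × 10⁻⁵)) = 0.09058 m = 90.58 mm
90.58 mm > 10.93 mm, so B is larger.
Final answer: B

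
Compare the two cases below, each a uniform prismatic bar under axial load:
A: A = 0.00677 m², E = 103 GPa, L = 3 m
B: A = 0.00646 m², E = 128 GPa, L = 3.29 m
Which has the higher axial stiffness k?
Model: a uniform prismatic bar under axial load, so k = (A·E) / L (SI units).
  A: k = (0.00677 × (1.03 × 10¹¹)) / 3 = 2.324 × 10⁸ N/m = 232.4 MN/m
  B: k = (0.00646 × (1.28 × 10¹¹)) / 3.29 = 2.513 × 10⁸ N/m = 251.3 MN/m
251.3 MN/m > 232.4 MN/m, so B is larger.
Final answer: B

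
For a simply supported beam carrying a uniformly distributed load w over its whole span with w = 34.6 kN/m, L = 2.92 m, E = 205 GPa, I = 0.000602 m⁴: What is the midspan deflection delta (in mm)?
Model: a simply supported beam carrying a uniformly distributed load w over its whole span, so delta = (5·w·L^4) / (384·E·I).
Convert to SI units:
  w = 34.6 kN/m = 34600 N/m
  E = 205 GPa = 2.05 × 10¹¹ Pa
Substitute:
  delta = (5 × 34600 × 2.92^4) / (384 × (2.05 × 10¹¹) × 0.000602)
  delta = 0.0002654 m
Convert: delta = 0.0002654 m = 0.2654 mm
Final answer: delta = 0.2654 mm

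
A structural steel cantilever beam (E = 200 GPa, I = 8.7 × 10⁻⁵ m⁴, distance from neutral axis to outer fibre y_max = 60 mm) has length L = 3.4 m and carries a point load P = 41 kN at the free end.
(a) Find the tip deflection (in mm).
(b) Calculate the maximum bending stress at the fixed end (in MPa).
(a) Tip deflection of a cantilever with an end point load: δ = P·L^3 / (3·E·I). Convert P = 41 kN = 41000 N, E = 200 GPa = 2 × 10¹¹ Pa.
  δ = (41000 × 3.4^3) / (3 × (2 × 10¹¹) × (8.7 × 10⁻⁵)) = 0.03087 m = 30.87 mm
(b) Maximum bending moment at the fixed end: M = P·L = 41000 × 3.4 = 139400 N·m. Convert y_max = 60 mm = 0.06 m.
  σ = M·y_max / I = (139400 × 0.06) / (8.7 × 10⁻⁵) = 9.614 × 10⁷ Pa = 96.14 MPa
Final answer: (a) δ = 30.87 mm, (b) σ = 96.14 MPa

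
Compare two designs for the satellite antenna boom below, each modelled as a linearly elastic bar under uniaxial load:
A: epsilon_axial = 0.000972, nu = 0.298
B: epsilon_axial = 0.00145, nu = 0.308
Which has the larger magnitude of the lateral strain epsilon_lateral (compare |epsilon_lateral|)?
Model: a linearly elastic bar under uniaxial load, so epsilon_lateral = -nu·epsilon_axial (SI units).
  A: epsilon_lateral = -(0.298 × 0.000972) = -0.0002897
  B: epsilon_lateral = -(0.308 × 0.00145) = -0.0004466
|epsilon_lateral|: A = 0.0002897, B = 0.0004466, so B is larger in magnitude.
Final answer: B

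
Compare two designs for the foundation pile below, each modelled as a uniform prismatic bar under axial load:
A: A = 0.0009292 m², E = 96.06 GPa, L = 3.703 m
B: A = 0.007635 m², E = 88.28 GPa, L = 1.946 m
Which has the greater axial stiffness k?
Model: a uniform prismatic bar under axial load, so k = (A·E) / L (SI units).
  A: k = (0.0009292 × (9.606 × 10¹⁰)) / 3.703 = 2.41 × 10⁷ N/m = 24.1 MN/m
  B: k = (0.007635 × (8.828 × 10¹⁰)) / 1.946 = 3.464 × 10⁸ N/m = 346.4 MN/m
346.4 MN/m > 24.1 MN/m, so B is larger.
Final answer: B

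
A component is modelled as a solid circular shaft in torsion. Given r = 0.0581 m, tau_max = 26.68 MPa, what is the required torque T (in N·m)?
Model: a solid circular shaft in torsion, so tau_max = (2·T) / (π·r^3).
Solve for T: T = (π·tau_max·r^3) / 2.
Convert to SI units:
  tau_max = 26.68 MPa = 2.668 × 10⁷ Pa
Substitute:
  T = (π × (2.668 × 10⁷) × 0.0581^3) / 2
  T = 8219 N·m
Final answer: T = 8219 N·m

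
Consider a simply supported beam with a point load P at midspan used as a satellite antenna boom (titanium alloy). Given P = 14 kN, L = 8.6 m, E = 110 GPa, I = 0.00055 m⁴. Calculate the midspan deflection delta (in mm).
Model: a simply supported beam with a point load P at midspan, so delta = (P·L^3) / (48·E·I).
Convert to SI units:
  P = 14 kN = 14000 N
  E = 110 GPa = 1.1 × 10¹¹ Pa
Substitute:
  delta = (14000 × 8.6^3) / (48 × (1.1 × 10¹¹) × 0.00055)
  delta = 0.003066 m
Convert: delta = 0.003066 m = 3.066 mm
Final answer: delta = 3.066 mm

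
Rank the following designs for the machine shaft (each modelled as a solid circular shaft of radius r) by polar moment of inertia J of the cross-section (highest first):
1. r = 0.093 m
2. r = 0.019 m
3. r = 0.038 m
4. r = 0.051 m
Model: a solid circular shaft of radius r, so J = (π·r^4) / 2 (SI units).
  Case 1: J = (π × 0.093^4) / 2 = 0.0001175 m⁴
  Case 2: J = (π × 0.019^4) / 2 = 2.047 × 10⁻⁷ m⁴
  Case 3: J = (π × 0.038^4) / 2 = 3.275 × 10⁻⁶ m⁴
  Case 4: J = (π × 0.051^4) / 2 = 1.063 × 10⁻⁵ m⁴
Ordering: 0.0001175 m⁴ (case 1) > 1.063 × 10⁻⁵ m⁴ (case 4) > 3.275 × 10⁻⁶ m⁴ (case 3) > 2.047 × 10⁻⁷ m⁴ (case 2)
Final answer: 1, 4, 3, 2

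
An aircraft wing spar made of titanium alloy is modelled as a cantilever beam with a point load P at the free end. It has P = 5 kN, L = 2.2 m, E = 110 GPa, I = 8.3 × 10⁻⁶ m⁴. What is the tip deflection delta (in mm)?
Model: a cantilever beam with a point load P at the free end, so delta = (P·L^3) / (3·E·I).
Convert to SI units:
  P = 5 kN = 5000 N
  E = 110 GPa = 1.1 × 10¹¹ Pa
Substitute:
  delta = (5000 × 2.2^3) / (3 × (1.1 × 10¹¹) × (8.3 × 10⁻⁶))
  delta = 0.01944 m
Convert: delta = 0.01944 m = 19.44 mm
Final answer: delta = 19.44 mm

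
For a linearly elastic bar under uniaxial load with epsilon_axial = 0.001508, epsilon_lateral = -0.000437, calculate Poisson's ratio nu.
Model: a linearly elastic bar under uniaxial load, so epsilon_lateral = -nu·epsilon_axial.
Solve for nu: nu = -epsilon_lateral / epsilon_axial.
Substitute:
  nu = -(-0.000437) / 0.001508
  nu = 0.2898
Final answer: nu = 0.2898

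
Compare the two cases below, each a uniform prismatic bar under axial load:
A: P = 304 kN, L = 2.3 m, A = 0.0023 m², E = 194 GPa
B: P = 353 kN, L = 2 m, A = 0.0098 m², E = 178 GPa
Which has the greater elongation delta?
Model: a uniform prismatic bar under axial load, so delta = (P·L) / (A·E) (SI units).
  A: delta = (304000 × 2.3) / (0.0023 × (1.94 × 10¹¹)) = 0.001567 m = 1.567 mm
  B: delta = (353000 × 2) / (0.0098 × (1.78 × 10¹¹)) = 0.0004047 m = 0.4047 mm
1.567 mm > 0.4047 mm, so A is larger.
Final answer: A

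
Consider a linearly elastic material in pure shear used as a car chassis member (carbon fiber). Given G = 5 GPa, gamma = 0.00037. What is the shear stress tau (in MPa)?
Model: a linearly elastic material in pure shear, so tau = G·gamma.
Convert to SI units:
  G = 5 GPa = 5 × 10⁹ Pa
Substitute:
  tau = (5 × 10⁹) × 0.00037
  tau = 1.85 × 10⁶ Pa
Convert: tau = 1.85 × 10⁶ Pa = 1.85 MPa
Final answer: tau = 1.85 MPa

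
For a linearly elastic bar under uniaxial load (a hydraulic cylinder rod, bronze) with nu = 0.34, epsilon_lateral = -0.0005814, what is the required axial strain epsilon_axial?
Model: a linearly elastic bar under uniaxial load, so epsilon_lateral = -nu·epsilon_axial.
Solve for epsilon_axial: epsilon_axial = -epsilon_lateral / nu.
Substitute:
  epsilon_axial = -(-0.0005814) / 0.34
  epsilon_axial = 0.00171
Final answer: epsilon_axial = 0.00171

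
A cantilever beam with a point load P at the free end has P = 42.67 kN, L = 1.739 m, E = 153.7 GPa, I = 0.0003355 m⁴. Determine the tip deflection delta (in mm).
Model: a cantilever beam with a point load P at the free end, so delta = (P·L^3) / (3·E·I).
Convert to SI units:
  P = 42.67 kN = 42670 N
  E = 153.7 GPa = 1.537 × 10¹¹ Pa
Substitute:
  delta = (42670 × 1.739^3) / (3 × (1.537 × 10¹¹) × 0.0003355)
  delta = 0.001451 m
Convert: delta = 0.001451 m = 1.451 mm
Final answer: delta = 1.451 mm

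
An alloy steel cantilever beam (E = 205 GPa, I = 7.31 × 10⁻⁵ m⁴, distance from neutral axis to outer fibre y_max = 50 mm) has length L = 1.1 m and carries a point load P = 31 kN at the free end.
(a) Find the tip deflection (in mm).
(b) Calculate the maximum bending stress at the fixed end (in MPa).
(a) Tip deflection of a cantilever with an end point load: δ = P·L^3 / (3·E·I). Convert P = 31 kN = 31000 N, E = 205 GPa = 2.05 × 10¹¹ Pa.
  δ = (31000 × 1.1^3) / (3 × (2.05 × 10¹¹) × (7.31 × 10⁻⁵)) = 0.0009178 m = 0.9178 mm
(b) Maximum bending moment at the fixed end: M = P·L = 31000 × 1.1 = 34100 N·m. Convert y_max = 50 mm = 0.05 m.
  σ = M·y_max / I = (34100 × 0.05) / (7.31 × 10⁻⁵) = 2.332 × 10⁷ Pa = 23.32 MPa
Final answer: (a) δ = 0.9178 mm, (b) σ = 23.32 MPa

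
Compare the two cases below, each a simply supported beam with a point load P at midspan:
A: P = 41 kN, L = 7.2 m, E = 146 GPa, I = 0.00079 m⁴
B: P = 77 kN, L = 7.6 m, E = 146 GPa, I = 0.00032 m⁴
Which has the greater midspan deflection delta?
Model: a simply supported beam with a point load P at midspan, so delta = (P·L^3) / (48·E·I) (SI units).
  A: delta = (41000 × 7.2^3) / (48 × (1.46 × 10¹¹) × 0.00079) = 0.002764 m = 2.764 mm
  B: delta = (77000 × 7.6^3) / (48 × (1.46 × 10¹¹) × 0.00032) = 0.01507 m = 15.07 mm
15.07 mm > 2.764 mm, so B is larger.
Final answer: B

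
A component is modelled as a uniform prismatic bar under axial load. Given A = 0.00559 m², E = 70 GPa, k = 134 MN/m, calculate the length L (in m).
Model: a uniform prismatic bar under axial load, so k = (A·E) / L.
Solve for L: L = (A·E) / k.
Convert to SI units:
  E = 70 GPa = 7 × 10¹⁰ Pa
  k = 134 MN/m = 1.34 × 10⁸ N/m
Substitute:
  L = (0.00559 × (7 × 10¹⁰)) / (1.34 × 10⁸)
  L = 2.92 m
Final answer: L = 2.92 m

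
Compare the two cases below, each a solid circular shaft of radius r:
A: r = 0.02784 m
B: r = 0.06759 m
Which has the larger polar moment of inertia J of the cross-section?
Model: a solid circular shaft of radius r, so J = (π·r^4) / 2 (SI units).
  A: J = (π × 0.02784^4) / 2 = 9.436 × 10⁻⁷ m⁴
  B: J = (π × 0.06759^4) / 2 = 3.278 × 10⁻⁵ m⁴
3.278 × 10⁻⁵ m⁴ > 9.436 × 10⁻⁷ m⁴, so B is larger.
Final answer: B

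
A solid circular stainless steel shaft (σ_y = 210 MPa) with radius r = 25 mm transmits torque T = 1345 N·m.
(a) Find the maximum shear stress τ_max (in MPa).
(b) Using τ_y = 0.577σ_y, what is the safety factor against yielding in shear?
(a) For a solid circular shaft, τ_max = T·r/J with J = π·r^4/2, i.e. τ_max = 2·T / (π·r^3). Convert r = 25 mm = 0.025 m.
  τ_max = (2 × 1345) / (π × 0.025^3) = 5.48 × 10⁷ Pa = 54.8 MPa
(b) τ_y = 0.577 × 210 = 121.17 MPa
  SF = τ_y/τ_max = 121.17 / 54.8 = 2.211
Final answer: (a) τ_max = 54.8 MPa, (b) SF = 2.211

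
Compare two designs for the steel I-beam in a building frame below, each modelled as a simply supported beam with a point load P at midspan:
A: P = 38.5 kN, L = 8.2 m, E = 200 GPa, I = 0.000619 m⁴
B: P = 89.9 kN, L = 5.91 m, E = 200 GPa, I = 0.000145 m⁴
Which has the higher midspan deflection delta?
Model: a simply supported beam with a point load P at midspan, so delta = (P·L^3) / (48·E·I) (SI units).
  A: delta = (38500 × 8.2^3) / (48 × (2 × 10¹¹) × 0.000619) = 0.003572 m = 3.572 mm
  B: delta = (89900 × 5.91^3) / (48 × (2 × 10¹¹) × 0.000145) = 0.01333 m = 13.33 mm
13.33 mm > 3.572 mm, so B is larger.
Final answer: B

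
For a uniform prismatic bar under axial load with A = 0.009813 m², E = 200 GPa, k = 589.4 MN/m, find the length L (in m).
Model: a uniform prismatic bar under axial load, so k = (A·E) / L.
Solve for L: L = (A·E) / k.
Convert to SI units:
  E = 200 GPa = 2 × 10¹¹ Pa
  k = 589.4 MN/m = 5.894 × 10⁸ N/m
Substitute:
  L = (0.009813 × (2 × 10¹¹)) / (5.894 × 10⁸)
  L = 3.33 m
Final answer: L = 3.33 m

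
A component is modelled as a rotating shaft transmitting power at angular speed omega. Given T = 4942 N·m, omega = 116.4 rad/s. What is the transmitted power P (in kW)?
Model: a rotating shaft transmitting power at angular speed omega, so P = T·omega.
Substitute:
  P = 4942 × 116.4
  P = 575200 W
Convert: P = 575200 W = 575.2 kW
Final answer: P = 575.2 kW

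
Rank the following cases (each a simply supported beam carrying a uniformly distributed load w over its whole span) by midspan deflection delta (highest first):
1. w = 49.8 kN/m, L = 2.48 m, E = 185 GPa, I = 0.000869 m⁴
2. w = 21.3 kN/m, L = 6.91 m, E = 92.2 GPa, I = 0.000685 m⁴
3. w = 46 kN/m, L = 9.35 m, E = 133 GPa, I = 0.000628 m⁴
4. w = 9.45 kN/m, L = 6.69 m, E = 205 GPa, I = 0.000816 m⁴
Model: a simply supported beam carrying a uniformly distributed load w over its whole span, so delta = (5·w·L^4) / (384·E·I) (SI units).
  Case 1: delta = (5 × 49800 × 2.48^4) / (384 × (1.85 × 10¹¹) × 0.000869) = 0.0001526 m = 0.1526 mm
  Case 2: delta = (5 × 21300 × 6.91^4) / (384 × (9.22 × 10¹⁰) × 0.000685) = 0.01001 m = 10.01 mm
  Case 3: delta = (5 × 46000 × 9.35^4) / (384 × (1.33 × 10¹¹) × 0.000628) = 0.05481 m = 54.81 mm
  Case 4: delta = (5 × 9450 × 6.69^4) / (384 × (2.05 × 10¹¹) × 0.000816) = 0.001473 m = 1.473 mm
Ordering: 54.81 mm (case 3) > 10.01 mm (case 2) > 1.473 mm (case 4) > 0.1526 mm (case 1)
Final answer: 3, 2, 4, 1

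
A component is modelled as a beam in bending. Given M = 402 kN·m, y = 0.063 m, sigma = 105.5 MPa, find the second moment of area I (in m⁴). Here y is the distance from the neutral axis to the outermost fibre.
Model: a beam in bending, so sigma = (M·y) / I.
Solve for I: I = (M·y) / sigma.
Convert to SI units:
  M = 402 kN·m = 402000 N·m
  sigma = 105.5 MPa = 1.055 × 10⁸ Pa
Substitute:
  I = (402000 × 0.063) / (1.055 × 10⁸)
  I = 0.0002401 m⁴
Final answer: I = 0.0002401 m⁴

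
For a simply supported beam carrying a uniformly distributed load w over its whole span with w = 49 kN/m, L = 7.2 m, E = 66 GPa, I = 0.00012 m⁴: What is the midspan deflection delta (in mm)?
Model: a simply supported beam carrying a uniformly distributed load w over its whole span, so delta = (5·w·L^4) / (384·E·I).
Convert to SI units:
  w = 49 kN/m = 49000 N/m
  E = 66 GPa = 6.6 × 10¹⁰ Pa
Substitute:
  delta = (5 × 49000 × 7.2^4) / (384 × (6.6 × 10¹⁰) × 0.00012)
  delta = 0.2165 m
Convert: delta = 0.2165 m = 216.5 mm
Final answer: delta = 216.5 mm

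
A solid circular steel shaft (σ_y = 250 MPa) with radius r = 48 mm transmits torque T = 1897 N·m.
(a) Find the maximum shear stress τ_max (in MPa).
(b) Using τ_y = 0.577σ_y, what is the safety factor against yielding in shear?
(a) For a solid circular shaft, τ_max = T·r/J with J = π·r^4/2, i.e. τ_max = 2·T / (π·r^3). Convert r = 48 mm = 0.048 m.
  τ_max = (2 × 1897) / (π × 0.048^3) = 1.092 × 10⁷ Pa = 10.92 MPa
(b) τ_y = 0.577 × 250 = 144.25 MPa
  SF = τ_y/τ_max = 144.25 / 10.92 = 13.21
Final answer: (a) τ_max = 10.92 MPa, (b) SF = 13.21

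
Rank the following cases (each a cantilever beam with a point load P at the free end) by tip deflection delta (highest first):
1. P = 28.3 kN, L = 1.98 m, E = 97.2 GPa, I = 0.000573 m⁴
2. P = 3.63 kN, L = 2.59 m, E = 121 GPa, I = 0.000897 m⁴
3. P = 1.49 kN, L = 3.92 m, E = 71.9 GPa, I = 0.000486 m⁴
Model: a cantilever beam with a point load P at the free end, so delta = (P·L^3) / (3·E·I) (SI units).
  Case 1: delta = (28300 × 1.98^3) / (3 × (9.72 × 10¹⁰) × 0.000573) = 0.001315 m = 1.315 mm
  Case 2: delta = (3630 × 2.59^3) / (3 × (1.21 × 10¹¹) × 0.000897) = 0.0001937 m = 0.1937 mm
  Case 3: delta = (1490 × 3.92^3) / (3 × (7.19 × 10¹⁰) × 0.000486) = 0.0008562 m = 0.8562 mm
Ordering: 1.315 mm (case 1) > 0.8562 mm (case 3) > 0.1937 mm (case 2)
Final answer: 1, 3, 2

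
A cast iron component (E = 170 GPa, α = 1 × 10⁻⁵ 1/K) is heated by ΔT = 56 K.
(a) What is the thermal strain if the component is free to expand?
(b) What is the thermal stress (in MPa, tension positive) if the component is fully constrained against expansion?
(a) Free thermal strain ε_th = α·ΔT = (1 × 10⁻⁵) × 56 = 0.00056
(b) Fully constrained, the expansion is suppressed, so σ = -E·α·ΔT. Convert E = 170 GPa = 1.7 × 10¹¹ Pa.
  σ = -(1.7 × 10¹¹) × (1 × 10⁻⁵) × 56 = -9.52 × 10⁷ Pa = -95.2 MPa (compressive)
Final answer: (a) ε_th = 0.00056, (b) σ = -95.2 MPa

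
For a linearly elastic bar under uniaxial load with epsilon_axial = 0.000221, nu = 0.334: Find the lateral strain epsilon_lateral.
Model: a linearly elastic bar under uniaxial load, so epsilon_lateral = -nu·epsilon_axial.
Substitute:
  epsilon_lateral = -(0.334 × 0.000221)
  epsilon_lateral = -7.381 × 10⁻⁵
Final answer: epsilon_lateral = -7.381 × 10⁻⁵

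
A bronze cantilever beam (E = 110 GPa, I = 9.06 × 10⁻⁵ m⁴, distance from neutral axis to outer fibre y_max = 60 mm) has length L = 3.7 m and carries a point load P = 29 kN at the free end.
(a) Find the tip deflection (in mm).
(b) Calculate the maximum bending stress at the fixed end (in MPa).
(a) Tip deflection of a cantilever with an end point load: δ = P·L^3 / (3·E·I). Convert P = 29 kN = 29000 N, E = 110 GPa = 1.1 × 10¹¹ Pa.
  δ = (29000 × 3.7^3) / (3 × (1.1 × 10¹¹) × (9.06 × 10⁻⁵)) = 0.04913 m = 49.13 mm
(b) Maximum bending moment at the fixed end: M = P·L = 29000 × 3.7 = 107300 N·m. Convert y_max = 60 mm = 0.06 m.
  σ = M·y_max / I = (107300 × 0.06) / (9.06 × 10⁻⁵) = 7.106 × 10⁷ Pa = 71.06 MPa
Final answer: (a) δ = 49.13 mm, (b) σ = 71.06 MPa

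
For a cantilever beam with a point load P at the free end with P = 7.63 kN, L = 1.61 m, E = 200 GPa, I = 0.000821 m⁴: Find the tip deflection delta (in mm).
Model: a cantilever beam with a point load P at the free end, so delta = (P·L^3) / (3·E·I).
Convert to SI units:
  P = 7.63 kN = 7630 N
  E = 200 GPa = 2 × 10¹¹ Pa
Substitute:
  delta = (7630 × 1.61^3) / (3 × (2 × 10¹¹) × 0.000821)
  delta = 6.464 × 10⁻⁵ m
Convert: delta = 6.464 × 10⁻⁵ m = 0.06464 mm
Final answer: delta = 0.06464 mm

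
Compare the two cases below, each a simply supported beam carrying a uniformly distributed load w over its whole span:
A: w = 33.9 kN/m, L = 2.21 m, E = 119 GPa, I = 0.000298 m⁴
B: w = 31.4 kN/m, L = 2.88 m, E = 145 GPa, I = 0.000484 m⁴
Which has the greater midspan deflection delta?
Model: a simply supported beam carrying a uniformly distributed load w over its whole span, so delta = (5·w·L^4) / (384·E·I) (SI units).
  A: delta = (5 × 33900 × 2.21^4) / (384 × (1.19 × 10¹¹) × 0.000298) = 0.0002969 m = 0.2969 mm
  B: delta = (5 × 31400 × 2.88^4) / (384 × (1.45 × 10¹¹) × 0.000484) = 0.0004008 m = 0.4008 mm
0.4008 mm > 0.2969 mm, so B is larger.
Final answer: B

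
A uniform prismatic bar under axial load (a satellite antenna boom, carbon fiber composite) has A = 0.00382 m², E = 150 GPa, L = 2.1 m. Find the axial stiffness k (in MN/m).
Model: a uniform prismatic bar under axial load, so k = (A·E) / L.
Convert to SI units:
  E = 150 GPa = 1.5 × 10¹¹ Pa
Substitute:
  k = (0.00382 × (1.5 × 10¹¹)) / 2.1
  k = 2.729 × 10⁸ N/m
Convert: k = 2.729 × 10⁸ N/m = 272.9 MN/m
Final answer: k = 272.9 MN/m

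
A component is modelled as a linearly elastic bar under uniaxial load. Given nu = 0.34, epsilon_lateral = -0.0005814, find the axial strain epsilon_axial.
Model: a linearly elastic bar under uniaxial load, so epsilon_lateral = -nu·epsilon_axial.
Solve for epsilon_axial: epsilon_axial = -epsilon_lateral / nu.
Substitute:
  epsilon_axial = -(-0.0005814) / 0.34
  epsilon_axial = 0.00171
Final answer: epsilon_axial = 0.00171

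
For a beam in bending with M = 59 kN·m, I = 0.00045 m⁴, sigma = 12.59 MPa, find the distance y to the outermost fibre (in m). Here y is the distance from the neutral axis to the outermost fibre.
Model: a beam in bending, so sigma = (M·y) / I.
Solve for y: y = (sigma·I) / M.
Convert to SI units:
  M = 59 kN·m = 59000 N·m
  sigma = 12.59 MPa = 1.259 × 10⁷ Pa
Substitute:
  y = ((1.259 × 10⁷) × 0.00045) / 59000
  y = 0.09603 m
Final answer: y = 0.09603 m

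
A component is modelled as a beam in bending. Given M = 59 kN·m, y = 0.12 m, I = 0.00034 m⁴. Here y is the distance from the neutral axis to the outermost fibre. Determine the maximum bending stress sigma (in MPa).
Model: a beam in bending, so sigma = (M·y) / I.
Convert to SI units:
  M = 59 kN·m = 59000 N·m
Substitute:
  sigma = (59000 × 0.12) / 0.00034
  sigma = 2.082 × 10⁷ Pa
Convert: sigma = 2.082 × 10⁷ Pa = 20.82 MPa
Final answer: sigma = 20.82 MPa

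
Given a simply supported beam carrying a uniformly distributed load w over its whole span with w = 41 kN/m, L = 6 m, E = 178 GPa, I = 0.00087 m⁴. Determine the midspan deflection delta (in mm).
Model: a simply supported beam carrying a uniformly distributed load w over its whole span, so delta = (5·w·L^4) / (384·E·I).
Convert to SI units:
  w = 41 kN/m = 41000 N/m
  E = 178 GPa = 1.78 × 10¹¹ Pa
Substitute:
  delta = (5 × 41000 × 6^4) / (384 × (1.78 × 10¹¹) × 0.00087)
  delta = 0.004468 m
Convert: delta = 0.004468 m = 4.468 mm
Final answer: delta = 4.468 mm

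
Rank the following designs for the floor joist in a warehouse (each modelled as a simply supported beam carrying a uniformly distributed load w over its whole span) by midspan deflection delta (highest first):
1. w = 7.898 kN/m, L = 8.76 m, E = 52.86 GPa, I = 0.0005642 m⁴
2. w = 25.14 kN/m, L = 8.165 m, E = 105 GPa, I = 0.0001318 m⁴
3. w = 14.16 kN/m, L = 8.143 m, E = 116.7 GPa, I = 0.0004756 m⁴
Model: a simply supported beam carrying a uniformly distributed load w over its whole span, so delta = (5·w·L^4) / (384·E·I) (SI units).
  Case 1: delta = (5 × 7898 × 8.76^4) / (384 × (5.286 × 10¹⁰) × 0.0005642) = 0.02031 m = 20.31 mm
  Case 2: delta = (5 × 25140 × 8.165^4) / (384 × (1.05 × 10¹¹) × 0.0001318) = 0.1051 m = 105.1 mm
  Case 3: delta = (5 × 14160 × 8.143^4) / (384 × (1.167 × 10¹¹) × 0.0004756) = 0.01461 m = 14.61 mm
Ordering: 105.1 mm (case 2) > 20.31 mm (case 1) > 14.61 mm (case 3)
Final answer: 2, 1, 3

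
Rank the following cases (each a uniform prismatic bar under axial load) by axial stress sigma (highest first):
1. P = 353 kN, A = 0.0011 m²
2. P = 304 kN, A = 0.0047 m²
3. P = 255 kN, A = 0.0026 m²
Model: a uniform prismatic bar under axial load, so sigma = P / A (SI units).
  Case 1: sigma = 353000 / 0.0011 = 3.209 × 10⁸ Pa = 320.9 MPa
  Case 2: sigma = 304000 / 0.0047 = 6.468 × 10⁷ Pa = 64.68 MPa
  Case 3: sigma = 255000 / 0.0026 = 9.808 × 10⁷ Pa = 98.08 MPa
Ordering: 320.9 MPa (case 1) > 98.08 MPa (case 3) > 64.68 MPa (case 2)
Final answer: 1, 3, 2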